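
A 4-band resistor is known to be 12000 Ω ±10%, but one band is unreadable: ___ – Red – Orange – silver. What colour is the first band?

12000 Ω = 12 × 10^3.
The first band gives digit 1 of the significand, and 1 is brown.

brown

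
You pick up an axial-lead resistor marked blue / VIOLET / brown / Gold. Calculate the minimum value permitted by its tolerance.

636.5 Ω

Blue → 6 (first significant figure)
Violet → 7 (second significant figure)
Brown → ×10 multiplier
Gold → ±5% tolerance
67 × 10 = 670 Ω
Minimum = 670 × (1 − 5/100) = 636.5 Ω.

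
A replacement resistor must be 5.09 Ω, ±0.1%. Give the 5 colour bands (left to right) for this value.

5.09 Ω = 509 × 10^-2.
5 → green
0 → black
9 → white
Multiplier 10^-2 → silver.
±0.1% tolerance → violet.

green, black, white, silver, violet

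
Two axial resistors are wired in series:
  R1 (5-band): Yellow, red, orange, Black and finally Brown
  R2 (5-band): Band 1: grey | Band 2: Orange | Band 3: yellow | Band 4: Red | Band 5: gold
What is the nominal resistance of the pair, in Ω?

83823 Ω

R1: yellow, red, orange → 423; black ×1 → 423 Ω.
R2: grey, orange, yellow → 834; red ×10^2 → 83400 Ω.
Series: 423 + 83400 = 83823 Ω.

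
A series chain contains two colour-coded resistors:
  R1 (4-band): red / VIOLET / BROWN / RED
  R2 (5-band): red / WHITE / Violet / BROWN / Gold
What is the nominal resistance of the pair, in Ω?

R1: red, violet → 27; brown ×10 → 270 Ω.
R2: red, white, violet → 297; brown ×10 → 2970 Ω.
Series: 270 + 2970 = 3240 Ω.

3240 Ω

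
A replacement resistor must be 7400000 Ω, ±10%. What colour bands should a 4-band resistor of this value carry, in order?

7400000 Ω = 74 × 10^5.
7 → violet
4 → yellow
Multiplier 10^5 → green.
±10% tolerance → silver.

violet, yellow, green, silver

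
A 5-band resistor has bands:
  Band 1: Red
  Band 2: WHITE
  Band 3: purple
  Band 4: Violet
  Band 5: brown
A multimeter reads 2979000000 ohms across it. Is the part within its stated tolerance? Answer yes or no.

Red → 2 (first significant figure)
White → 9 (second significant figure)
Violet → 7 (third significant figure)
Violet → ×10^7 multiplier
Brown → ±1% tolerance
297 × 10000000 = 2970000000 Ω
Allowed range: 2940300000 Ω to 2999700000 Ω.
2979000000 ohms lies inside that range.

yes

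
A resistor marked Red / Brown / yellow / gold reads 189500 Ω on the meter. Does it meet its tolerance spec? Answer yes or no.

no

Red → 2 (first significant figure)
Brown → 1 (second significant figure)
Yellow → ×10^4 multiplier
Gold → ±5% tolerance
21 × 10000 = 210000 Ω
Allowed range: 199500 Ω to 220500 Ω.
189500 Ω lies outside that range.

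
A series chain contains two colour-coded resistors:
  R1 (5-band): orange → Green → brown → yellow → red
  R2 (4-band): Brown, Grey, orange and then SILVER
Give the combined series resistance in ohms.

R1: orange, green, brown → 351; yellow ×10^4 → 3510000 Ω.
R2: brown, grey → 18; orange ×10^3 → 18000 Ω.
Series: 3510000 + 18000 = 3528000 Ω.

3528000 Ω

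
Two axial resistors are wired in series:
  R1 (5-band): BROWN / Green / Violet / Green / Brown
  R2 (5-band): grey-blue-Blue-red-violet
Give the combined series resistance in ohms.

R1: brown, green, violet → 157; green ×10^5 → 15700000 Ω.
R2: grey, blue, blue → 866; red ×10^2 → 86600 Ω.
Series: 15700000 + 86600 = 15786600 Ω.

15786600 Ω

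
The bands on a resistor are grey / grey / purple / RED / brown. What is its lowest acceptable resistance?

Grey → 8 (first significant figure)
Grey → 8 (second significant figure)
Violet → 7 (third significant figure)
Red → ×10^2 multiplier
Brown → ±1% tolerance
887 × 100 = 88700 Ω
Lowest = 88700 × (1 − 1/100) = 87813 Ω.

87813 Ω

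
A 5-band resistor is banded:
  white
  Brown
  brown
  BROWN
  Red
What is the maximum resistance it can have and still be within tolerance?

White → 9 (first significant figure)
Brown → 1 (second significant figure)
Brown → 1 (third significant figure)
Brown → ×10 multiplier
Red → ±2% tolerance
911 × 10 = 9110 Ω
Maximum = 9110 × (1 + 2/100) = 9292.2 Ω.

9292.2 Ω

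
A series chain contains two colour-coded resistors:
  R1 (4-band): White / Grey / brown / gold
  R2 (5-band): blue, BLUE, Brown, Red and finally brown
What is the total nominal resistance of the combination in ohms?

67080 Ω

R1: white, grey → 98; brown ×10 → 980 Ω.
R2: blue, blue, brown → 661; red ×10^2 → 66100 Ω.
Series: 980 + 66100 = 67080 Ω.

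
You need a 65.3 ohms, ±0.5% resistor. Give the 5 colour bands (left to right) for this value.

blue, green, orange, gold, green

65.3 Ω = 653 × 10^-1.
6 → blue
5 → green
3 → orange
Multiplier 10^-1 → gold.
±0.5% tolerance → green.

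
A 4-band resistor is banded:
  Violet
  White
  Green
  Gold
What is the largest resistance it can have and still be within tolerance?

8295000 Ω

Violet → 7 (first significant figure)
White → 9 (second significant figure)
Green → ×10^5 multiplier
Gold → ±5% tolerance
79 × 100000 = 7900000 Ω
Largest = 7900000 × (1 + 5/100) = 8295000 Ω.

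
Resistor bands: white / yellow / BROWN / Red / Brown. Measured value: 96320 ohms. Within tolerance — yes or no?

White → 9 (first significant figure)
Yellow → 4 (second significant figure)
Brown → 1 (third significant figure)
Red → ×10^2 multiplier
Brown → ±1% tolerance
941 × 100 = 94100 Ω
Allowed range: 93159 Ω to 95041 Ω.
96320 ohms lies outside that range.

no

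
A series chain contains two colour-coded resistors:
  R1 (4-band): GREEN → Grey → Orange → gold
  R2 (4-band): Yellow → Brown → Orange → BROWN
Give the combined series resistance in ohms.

R1: green, grey → 58; orange ×10^3 → 58000 Ω.
R2: yellow, brown → 41; orange ×10^3 → 41000 Ω.
Series: 58000 + 41000 = 99000 Ω.

99000 Ω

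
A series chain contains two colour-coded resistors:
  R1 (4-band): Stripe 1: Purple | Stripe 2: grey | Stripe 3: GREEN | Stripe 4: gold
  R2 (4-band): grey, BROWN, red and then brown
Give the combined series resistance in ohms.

7808100 Ω

R1: violet, grey → 78; green ×10^5 → 7800000 Ω.
R2: grey, brown → 81; red ×10^2 → 8100 Ω.
Series: 7800000 + 8100 = 7808100 Ω.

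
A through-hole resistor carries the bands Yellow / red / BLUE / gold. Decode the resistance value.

42000000 Ω

Yellow → 4 (first significant figure)
Red → 2 (second significant figure)
Blue → ×10^6 multiplier
42 × 1000000 = 42000000 Ω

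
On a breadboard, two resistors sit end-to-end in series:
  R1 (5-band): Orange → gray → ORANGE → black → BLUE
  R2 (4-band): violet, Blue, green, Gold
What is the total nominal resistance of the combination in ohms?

7600383 Ω

R1: orange, grey, orange → 383; black ×1 → 383 Ω.
R2: violet, blue → 76; green ×10^5 → 7600000 Ω.
Series: 383 + 7600000 = 7600383 Ω.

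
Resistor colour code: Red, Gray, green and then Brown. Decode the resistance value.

2800000 Ω

Red → 2 (first significant figure)
Grey → 8 (second significant figure)
Green → ×10^5 multiplier
28 × 100000 = 2800000 Ω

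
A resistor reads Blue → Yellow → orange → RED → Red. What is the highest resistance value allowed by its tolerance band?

65586 Ω

Blue → 6 (first significant figure)
Yellow → 4 (second significant figure)
Orange → 3 (third significant figure)
Red → ×10^2 multiplier
Red → ±2% tolerance
643 × 100 = 64300 Ω
Highest = 64300 × (1 + 2/100) = 65586 Ω.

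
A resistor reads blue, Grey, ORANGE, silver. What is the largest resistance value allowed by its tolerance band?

Blue → 6 (first significant figure)
Grey → 8 (second significant figure)
Orange → ×10^3 multiplier
Silver → ±10% tolerance
68 × 1000 = 68000 Ω
Largest = 68000 × (1 + 10/100) = 74800 Ω.

74800 Ω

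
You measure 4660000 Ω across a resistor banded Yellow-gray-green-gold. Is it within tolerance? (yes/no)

yes

Yellow → 4 (first significant figure)
Grey → 8 (second significant figure)
Green → ×10^5 multiplier
Gold → ±5% tolerance
48 × 100000 = 4800000 Ω
Allowed range: 4560000 Ω to 5040000 Ω.
4660000 Ω lies inside that range.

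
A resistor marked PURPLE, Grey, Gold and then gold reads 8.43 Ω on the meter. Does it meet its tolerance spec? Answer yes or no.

no

Violet → 7 (first significant figure)
Grey → 8 (second significant figure)
Gold → ×0.1 multiplier
Gold → ±5% tolerance
78 × 0.1 = 7.8 Ω
Allowed range: 7.41 Ω to 8.19 Ω.
8.43 Ω lies outside that range.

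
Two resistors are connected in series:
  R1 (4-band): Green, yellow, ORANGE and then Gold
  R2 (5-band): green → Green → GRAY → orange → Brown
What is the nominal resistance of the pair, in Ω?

R1: green, yellow → 54; orange ×10^3 → 54000 Ω.
R2: green, green, grey → 558; orange ×10^3 → 558000 Ω.
Series: 54000 + 558000 = 612000 Ω.

612000 Ω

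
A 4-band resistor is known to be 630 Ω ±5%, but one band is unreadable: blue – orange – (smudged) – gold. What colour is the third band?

brown

630 Ω = 63 × 10^1.
The third band is the multiplier, 10^1, which is brown.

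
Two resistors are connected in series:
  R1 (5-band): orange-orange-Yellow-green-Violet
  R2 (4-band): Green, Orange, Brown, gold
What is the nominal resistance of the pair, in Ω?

33400530 Ω

R1: orange, orange, yellow → 334; green ×10^5 → 33400000 Ω.
R2: green, orange → 53; brown ×10 → 530 Ω.
Series: 33400000 + 530 = 33400530 Ω.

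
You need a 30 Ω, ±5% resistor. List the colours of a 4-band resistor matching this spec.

30 Ω = 30 × 10^0.
3 → orange
0 → black
Multiplier 10^0 → black.
±5% tolerance → gold.

orange, black, black, gold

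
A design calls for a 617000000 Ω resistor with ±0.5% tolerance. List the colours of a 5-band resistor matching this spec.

blue, brown, violet, blue, green

617000000 Ω = 617 × 10^6.
6 → blue
1 → brown
7 → violet
Multiplier 10^6 → blue.
±0.5% tolerance → green.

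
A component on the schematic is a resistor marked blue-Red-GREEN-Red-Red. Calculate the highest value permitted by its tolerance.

Blue → 6 (first significant figure)
Red → 2 (second significant figure)
Green → 5 (third significant figure)
Red → ×10^2 multiplier
Red → ±2% tolerance
625 × 100 = 62500 Ω
Highest = 62500 × (1 + 2/100) = 63750 Ω.

63750 Ω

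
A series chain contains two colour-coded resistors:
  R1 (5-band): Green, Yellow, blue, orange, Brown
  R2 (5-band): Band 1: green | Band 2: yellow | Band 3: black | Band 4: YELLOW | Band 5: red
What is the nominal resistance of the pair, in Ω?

R1: green, yellow, blue → 546; orange ×10^3 → 546000 Ω.
R2: green, yellow, black → 540; yellow ×10^4 → 5400000 Ω.
Series: 546000 + 5400000 = 5946000 Ω.

5946000 Ω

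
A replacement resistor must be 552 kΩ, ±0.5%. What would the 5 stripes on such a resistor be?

552000 Ω = 552 × 10^3.
5 → green
5 → green
2 → red
Multiplier 10^3 → orange.
±0.5% tolerance → green.

green, green, red, orange, green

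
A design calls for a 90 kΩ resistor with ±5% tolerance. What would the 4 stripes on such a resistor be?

white, black, orange, gold

90000 Ω = 90 × 10^3.
9 → white
0 → black
Multiplier 10^3 → orange.
±5% tolerance → gold.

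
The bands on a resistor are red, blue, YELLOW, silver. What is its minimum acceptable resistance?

Red → 2 (first significant figure)
Blue → 6 (second significant figure)
Yellow → ×10^4 multiplier
Silver → ±10% tolerance
26 × 10000 = 260000 Ω
Minimum = 260000 × (1 − 10/100) = 234000 Ω.

234000 Ω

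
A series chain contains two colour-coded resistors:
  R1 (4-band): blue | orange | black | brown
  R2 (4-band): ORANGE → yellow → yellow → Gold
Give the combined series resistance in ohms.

340063 Ω

R1: blue, orange → 63; black ×1 → 63 Ω.
R2: orange, yellow → 34; yellow ×10^4 → 340000 Ω.
Series: 63 + 340000 = 340063 Ω.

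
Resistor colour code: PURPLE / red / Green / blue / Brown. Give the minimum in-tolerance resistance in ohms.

717750000 Ω

Violet → 7 (first significant figure)
Red → 2 (second significant figure)
Green → 5 (third significant figure)
Blue → ×10^6 multiplier
Brown → ±1% tolerance
725 × 1000000 = 725000000 Ω
Minimum = 725000000 × (1 − 1/100) = 717750000 Ω.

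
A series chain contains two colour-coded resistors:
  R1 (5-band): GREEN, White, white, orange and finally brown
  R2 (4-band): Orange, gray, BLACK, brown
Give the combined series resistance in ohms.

R1: green, white, white → 599; orange ×10^3 → 599000 Ω.
R2: orange, grey → 38; black ×1 → 38 Ω.
Series: 599000 + 38 = 599038 Ω.

599038 Ω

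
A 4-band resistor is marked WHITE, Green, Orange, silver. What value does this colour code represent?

White → 9 (first significant figure)
Green → 5 (second significant figure)
Orange → ×10^3 multiplier
95 × 1000 = 95000 Ω

95000 Ω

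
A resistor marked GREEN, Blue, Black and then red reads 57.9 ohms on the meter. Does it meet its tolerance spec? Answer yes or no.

no

Green → 5 (first significant figure)
Blue → 6 (second significant figure)
Black → ×1 multiplier
Red → ±2% tolerance
56 × 1 = 56 Ω
Allowed range: 54.88 Ω to 57.12 Ω.
57.9 ohms lies outside that range.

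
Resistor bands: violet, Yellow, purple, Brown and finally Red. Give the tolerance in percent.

±2%

The last band, red, is the tolerance band.
Red corresponds to ±2%.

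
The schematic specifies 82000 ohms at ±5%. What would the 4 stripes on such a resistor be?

grey, red, orange, gold

82000 Ω = 82 × 10^3.
8 → grey
2 → red
Multiplier 10^3 → orange.
±5% tolerance → gold.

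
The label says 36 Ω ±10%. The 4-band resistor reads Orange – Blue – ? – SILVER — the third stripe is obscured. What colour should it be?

black

36 Ω = 36 × 10^0.
The third band is the multiplier, 10^0, which is black.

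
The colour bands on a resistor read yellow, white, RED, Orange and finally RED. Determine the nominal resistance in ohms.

492000 Ω

Yellow → 4 (first significant figure)
White → 9 (second significant figure)
Red → 2 (third significant figure)
Orange → ×10^3 multiplier
492 × 1000 = 492000 Ω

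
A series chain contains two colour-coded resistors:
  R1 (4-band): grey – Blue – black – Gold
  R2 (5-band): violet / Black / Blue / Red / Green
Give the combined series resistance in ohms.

70686 Ω

R1: grey, blue → 86; black ×1 → 86 Ω.
R2: violet, black, blue → 706; red ×10^2 → 70600 Ω.
Series: 86 + 70600 = 70686 Ω.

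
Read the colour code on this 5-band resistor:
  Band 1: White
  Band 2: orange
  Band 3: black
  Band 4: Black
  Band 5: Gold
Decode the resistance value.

White → 9 (first significant figure)
Orange → 3 (second significant figure)
Black → 0 (third significant figure)
Black → ×1 multiplier
930 × 1 = 930 Ω

930 Ω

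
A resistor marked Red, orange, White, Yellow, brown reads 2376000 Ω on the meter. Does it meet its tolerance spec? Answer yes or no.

yes

Red → 2 (first significant figure)
Orange → 3 (second significant figure)
White → 9 (third significant figure)
Yellow → ×10^4 multiplier
Brown → ±1% tolerance
239 × 10000 = 2390000 Ω
Allowed range: 2366100 Ω to 2413900 Ω.
2376000 Ω lies inside that range.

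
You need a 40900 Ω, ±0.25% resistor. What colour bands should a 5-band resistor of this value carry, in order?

40900 Ω = 409 × 10^2.
4 → yellow
0 → black
9 → white
Multiplier 10^2 → red.
±0.25% tolerance → blue.

yellow, black, white, red, blue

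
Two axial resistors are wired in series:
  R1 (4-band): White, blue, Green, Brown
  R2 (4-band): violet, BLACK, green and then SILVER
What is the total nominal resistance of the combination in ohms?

R1: white, blue → 96; green ×10^5 → 9600000 Ω.
R2: violet, black → 70; green ×10^5 → 7000000 Ω.
Series: 9600000 + 7000000 = 16600000 Ω.

16600000 Ω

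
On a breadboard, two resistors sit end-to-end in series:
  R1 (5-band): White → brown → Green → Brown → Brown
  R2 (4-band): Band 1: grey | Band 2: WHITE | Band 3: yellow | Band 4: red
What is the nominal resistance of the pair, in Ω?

R1: white, brown, green → 915; brown ×10 → 9150 Ω.
R2: grey, white → 89; yellow ×10^4 → 890000 Ω.
Series: 9150 + 890000 = 899150 Ω.

899150 Ω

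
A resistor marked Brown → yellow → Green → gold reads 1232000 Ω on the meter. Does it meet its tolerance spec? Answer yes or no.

no

Brown → 1 (first significant figure)
Yellow → 4 (second significant figure)
Green → ×10^5 multiplier
Gold → ±5% tolerance
14 × 100000 = 1400000 Ω
Allowed range: 1330000 Ω to 1470000 Ω.
1232000 Ω lies outside that range.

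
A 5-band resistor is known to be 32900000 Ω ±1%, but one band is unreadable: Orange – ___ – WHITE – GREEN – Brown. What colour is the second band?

red

32900000 Ω = 329 × 10^5.
The second band gives digit 2 of the significand, and 2 is red.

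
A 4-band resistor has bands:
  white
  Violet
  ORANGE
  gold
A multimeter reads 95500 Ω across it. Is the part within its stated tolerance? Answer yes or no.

White → 9 (first significant figure)
Violet → 7 (second significant figure)
Orange → ×10^3 multiplier
Gold → ±5% tolerance
97 × 1000 = 97000 Ω
Allowed range: 92150 Ω to 101850 Ω.
95500 Ω lies inside that range.

yes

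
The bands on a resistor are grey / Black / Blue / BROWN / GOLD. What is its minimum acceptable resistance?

7657 Ω

Grey → 8 (first significant figure)
Black → 0 (second significant figure)
Blue → 6 (third significant figure)
Brown → ×10 multiplier
Gold → ±5% tolerance
806 × 10 = 8060 Ω
Minimum = 8060 × (1 − 5/100) = 7657 Ω.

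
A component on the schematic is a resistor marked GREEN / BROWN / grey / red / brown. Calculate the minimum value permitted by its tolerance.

Green → 5 (first significant figure)
Brown → 1 (second significant figure)
Grey → 8 (third significant figure)
Red → ×10^2 multiplier
Brown → ±1% tolerance
518 × 100 = 51800 Ω
Minimum = 51800 × (1 − 1/100) = 51282 Ω.

51282 Ω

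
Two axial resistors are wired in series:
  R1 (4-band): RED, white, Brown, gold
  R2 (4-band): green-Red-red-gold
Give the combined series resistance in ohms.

R1: red, white → 29; brown ×10 → 290 Ω.
R2: green, red → 52; red ×10^2 → 5200 Ω.
Series: 290 + 5200 = 5490 Ω.

5490 Ω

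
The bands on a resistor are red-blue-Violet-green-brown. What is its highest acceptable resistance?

26967000 Ω

Red → 2 (first significant figure)
Blue → 6 (second significant figure)
Violet → 7 (third significant figure)
Green → ×10^5 multiplier
Brown → ±1% tolerance
267 × 100000 = 26700000 Ω
Highest = 26700000 × (1 + 1/100) = 26967000 Ω.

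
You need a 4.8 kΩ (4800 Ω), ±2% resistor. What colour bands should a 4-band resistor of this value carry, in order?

yellow, grey, red, red

4800 Ω = 48 × 10^2.
4 → yellow
8 → grey
Multiplier 10^2 → red.
±2% tolerance → red.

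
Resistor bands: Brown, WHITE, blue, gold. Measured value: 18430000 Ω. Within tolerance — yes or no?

yes

Brown → 1 (first significant figure)
White → 9 (second significant figure)
Blue → ×10^6 multiplier
Gold → ±5% tolerance
19 × 1000000 = 19000000 Ω
Allowed range: 18050000 Ω to 19950000 Ω.
18430000 Ω lies inside that range.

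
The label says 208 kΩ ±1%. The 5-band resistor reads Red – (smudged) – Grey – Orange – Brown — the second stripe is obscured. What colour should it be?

208000 Ω = 208 × 10^3.
The second band gives digit 0 of the significand, and 0 is black.

black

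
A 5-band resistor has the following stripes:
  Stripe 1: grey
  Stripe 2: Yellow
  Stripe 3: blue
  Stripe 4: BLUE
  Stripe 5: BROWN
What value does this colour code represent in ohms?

Grey → 8 (first significant figure)
Yellow → 4 (second significant figure)
Blue → 6 (third significant figure)
Blue → ×10^6 multiplier
846 × 1000000 = 846000000 Ω

846000000 Ω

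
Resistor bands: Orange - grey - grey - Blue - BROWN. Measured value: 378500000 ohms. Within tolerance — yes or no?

no

Orange → 3 (first significant figure)
Grey → 8 (second significant figure)
Grey → 8 (third significant figure)
Blue → ×10^6 multiplier
Brown → ±1% tolerance
388 × 1000000 = 388000000 Ω
Allowed range: 384120000 Ω to 391880000 Ω.
378500000 ohms lies outside that range.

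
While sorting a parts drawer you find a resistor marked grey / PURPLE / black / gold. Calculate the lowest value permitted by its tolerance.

Grey → 8 (first significant figure)
Violet → 7 (second significant figure)
Black → ×1 multiplier
Gold → ±5% tolerance
87 × 1 = 87 Ω
Lowest = 87 × (1 − 5/100) = 82.65 Ω.

82.65 Ω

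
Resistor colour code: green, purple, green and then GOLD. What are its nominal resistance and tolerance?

5700000 Ω ±5%

Green → 5 (first significant figure)
Violet → 7 (second significant figure)
Green → ×10^5 multiplier
Gold → ±5% tolerance
57 × 100000 = 5700000 Ω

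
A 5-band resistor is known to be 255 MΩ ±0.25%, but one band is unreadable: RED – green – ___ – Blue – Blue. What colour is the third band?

green

255000000 Ω = 255 × 10^6.
The third band gives digit 5 of the significand, and 5 is green.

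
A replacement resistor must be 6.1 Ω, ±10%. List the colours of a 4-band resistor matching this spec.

blue, brown, gold, silver

6.1 Ω = 61 × 10^-1.
6 → blue
1 → brown
Multiplier 10^-1 → gold.
±10% tolerance → silver.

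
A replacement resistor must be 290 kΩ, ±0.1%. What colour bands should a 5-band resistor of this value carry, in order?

290000 Ω = 290 × 10^3.
2 → red
9 → white
0 → black
Multiplier 10^3 → orange.
±0.1% tolerance → violet.

red, white, black, orange, violet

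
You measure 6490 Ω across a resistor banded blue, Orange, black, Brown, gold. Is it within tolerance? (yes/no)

Blue → 6 (first significant figure)
Orange → 3 (second significant figure)
Black → 0 (third significant figure)
Brown → ×10 multiplier
Gold → ±5% tolerance
630 × 10 = 6300 Ω
Allowed range: 5985 Ω to 6615 Ω.
6490 Ω lies inside that range.

yes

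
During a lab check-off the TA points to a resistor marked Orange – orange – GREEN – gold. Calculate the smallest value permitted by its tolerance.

Orange → 3 (first significant figure)
Orange → 3 (second significant figure)
Green → ×10^5 multiplier
Gold → ±5% tolerance
33 × 100000 = 3300000 Ω
Smallest = 3300000 × (1 − 5/100) = 3135000 Ω.

3135000 Ω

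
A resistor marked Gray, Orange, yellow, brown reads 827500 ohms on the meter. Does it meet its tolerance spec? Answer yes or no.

Grey → 8 (first significant figure)
Orange → 3 (second significant figure)
Yellow → ×10^4 multiplier
Brown → ±1% tolerance
83 × 10000 = 830000 Ω
Allowed range: 821700 Ω to 838300 Ω.
827500 ohms lies inside that range.

yes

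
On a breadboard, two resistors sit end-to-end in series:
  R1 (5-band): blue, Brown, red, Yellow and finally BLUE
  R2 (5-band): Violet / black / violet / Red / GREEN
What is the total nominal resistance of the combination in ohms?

6190700 Ω

R1: blue, brown, red → 612; yellow ×10^4 → 6120000 Ω.
R2: violet, black, violet → 707; red ×10^2 → 70700 Ω.
Series: 6120000 + 70700 = 6190700 Ω.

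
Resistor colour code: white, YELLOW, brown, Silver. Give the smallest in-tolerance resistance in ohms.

846 Ω

White → 9 (first significant figure)
Yellow → 4 (second significant figure)
Brown → ×10 multiplier
Silver → ±10% tolerance
94 × 10 = 940 Ω
Smallest = 940 × (1 − 10/100) = 846 Ω.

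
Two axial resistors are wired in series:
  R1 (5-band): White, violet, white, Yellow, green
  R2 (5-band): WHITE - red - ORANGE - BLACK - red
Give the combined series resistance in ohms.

9790923 Ω

R1: white, violet, white → 979; yellow ×10^4 → 9790000 Ω.
R2: white, red, orange → 923; black ×1 → 923 Ω.
Series: 9790000 + 923 = 9790923 Ω.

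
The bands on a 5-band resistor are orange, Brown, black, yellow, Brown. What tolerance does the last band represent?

±1%

The last band, brown, is the tolerance band.
Brown corresponds to ±1%.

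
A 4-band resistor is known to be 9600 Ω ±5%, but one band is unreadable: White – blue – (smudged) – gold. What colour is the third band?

red

9600 Ω = 96 × 10^2.
The third band is the multiplier, 10^2, which is red.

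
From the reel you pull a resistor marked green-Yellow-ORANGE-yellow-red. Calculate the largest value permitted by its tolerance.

Green → 5 (first significant figure)
Yellow → 4 (second significant figure)
Orange → 3 (third significant figure)
Yellow → ×10^4 multiplier
Red → ±2% tolerance
543 × 10000 = 5430000 Ω
Largest = 5430000 × (1 + 2/100) = 5538600 Ω.

5538600 Ω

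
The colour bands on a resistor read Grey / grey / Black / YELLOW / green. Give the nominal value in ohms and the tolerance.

8800000 Ω ±0.5%

Grey → 8 (first significant figure)
Grey → 8 (second significant figure)
Black → 0 (third significant figure)
Yellow → ×10^4 multiplier
Green → ±0.5% tolerance
880 × 10000 = 8800000 Ω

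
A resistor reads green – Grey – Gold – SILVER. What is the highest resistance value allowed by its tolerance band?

6.38 Ω

Green → 5 (first significant figure)
Grey → 8 (second significant figure)
Gold → ×0.1 multiplier
Silver → ±10% tolerance
58 × 0.1 = 5.8 Ω
Highest = 5.8 × (1 + 10/100) = 6.38 Ω.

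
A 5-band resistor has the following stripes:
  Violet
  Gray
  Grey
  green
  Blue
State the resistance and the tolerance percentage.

78800000 Ω ±0.25%

Violet → 7 (first significant figure)
Grey → 8 (second significant figure)
Grey → 8 (third significant figure)
Green → ×10^5 multiplier
Blue → ±0.25% tolerance
788 × 100000 = 78800000 Ω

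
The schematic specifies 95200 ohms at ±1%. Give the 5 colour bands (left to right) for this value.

white, green, red, red, brown

95200 Ω = 952 × 10^2.
9 → white
5 → green
2 → red
Multiplier 10^2 → red.
±1% tolerance → brown.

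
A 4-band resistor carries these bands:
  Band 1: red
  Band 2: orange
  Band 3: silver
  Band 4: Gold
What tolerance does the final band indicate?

The last band, gold, is the tolerance band.
Gold corresponds to ±5%.

±5%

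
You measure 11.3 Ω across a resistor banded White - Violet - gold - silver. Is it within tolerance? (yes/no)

no

White → 9 (first significant figure)
Violet → 7 (second significant figure)
Gold → ×0.1 multiplier
Silver → ±10% tolerance
97 × 0.1 = 9.7 Ω
Allowed range: 8.73 Ω to 10.67 Ω.
11.3 Ω lies outside that range.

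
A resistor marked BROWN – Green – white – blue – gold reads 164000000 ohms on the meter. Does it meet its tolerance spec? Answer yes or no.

Brown → 1 (first significant figure)
Green → 5 (second significant figure)
White → 9 (third significant figure)
Blue → ×10^6 multiplier
Gold → ±5% tolerance
159 × 1000000 = 159000000 Ω
Allowed range: 151050000 Ω to 166950000 Ω.
164000000 ohms lies inside that range.

yes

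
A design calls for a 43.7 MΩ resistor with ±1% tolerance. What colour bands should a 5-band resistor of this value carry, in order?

yellow, orange, violet, green, brown

43700000 Ω = 437 × 10^5.
4 → yellow
3 → orange
7 → violet
Multiplier 10^5 → green.
±1% tolerance → brown.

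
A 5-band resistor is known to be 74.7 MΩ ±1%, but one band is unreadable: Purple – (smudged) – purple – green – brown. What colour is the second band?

yellow

74700000 Ω = 747 × 10^5.
The second band gives digit 4 of the significand, and 4 is yellow.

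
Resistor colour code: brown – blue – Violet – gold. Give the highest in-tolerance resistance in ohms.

168000000 Ω

Brown → 1 (first significant figure)
Blue → 6 (second significant figure)
Violet → ×10^7 multiplier
Gold → ±5% tolerance
16 × 10000000 = 160000000 Ω
Highest = 160000000 × (1 + 5/100) = 168000000 Ω.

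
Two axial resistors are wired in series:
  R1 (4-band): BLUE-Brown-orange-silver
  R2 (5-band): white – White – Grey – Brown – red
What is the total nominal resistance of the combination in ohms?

R1: blue, brown → 61; orange ×10^3 → 61000 Ω.
R2: white, white, grey → 998; brown ×10 → 9980 Ω.
Series: 61000 + 9980 = 70980 Ω.

70980 Ω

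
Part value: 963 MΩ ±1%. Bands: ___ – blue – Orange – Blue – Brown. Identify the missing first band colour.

white

963000000 Ω = 963 × 10^6.
The first band gives digit 9 of the significand, and 9 is white.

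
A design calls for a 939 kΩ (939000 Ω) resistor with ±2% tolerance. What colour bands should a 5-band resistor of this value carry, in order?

white, orange, white, orange, red

939000 Ω = 939 × 10^3.
9 → white
3 → orange
9 → white
Multiplier 10^3 → orange.
±2% tolerance → red.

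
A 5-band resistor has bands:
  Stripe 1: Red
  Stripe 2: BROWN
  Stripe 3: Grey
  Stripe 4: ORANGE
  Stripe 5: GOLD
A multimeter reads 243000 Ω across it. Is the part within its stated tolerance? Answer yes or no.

no

Red → 2 (first significant figure)
Brown → 1 (second significant figure)
Grey → 8 (third significant figure)
Orange → ×10^3 multiplier
Gold → ±5% tolerance
218 × 1000 = 218000 Ω
Allowed range: 207100 Ω to 228900 Ω.
243000 Ω lies outside that range.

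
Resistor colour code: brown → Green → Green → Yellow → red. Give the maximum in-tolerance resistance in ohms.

1581000 Ω

Brown → 1 (first significant figure)
Green → 5 (second significant figure)
Green → 5 (third significant figure)
Yellow → ×10^4 multiplier
Red → ±2% tolerance
155 × 10000 = 1550000 Ω
Maximum = 1550000 × (1 + 2/100) = 1581000 Ω.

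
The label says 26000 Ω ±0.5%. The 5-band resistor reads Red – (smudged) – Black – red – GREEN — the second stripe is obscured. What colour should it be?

blue

26000 Ω = 260 × 10^2.
The second band gives digit 6 of the significand, and 6 is blue.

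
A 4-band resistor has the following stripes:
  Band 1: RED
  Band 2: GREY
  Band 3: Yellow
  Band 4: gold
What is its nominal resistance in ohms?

Red → 2 (first significant figure)
Grey → 8 (second significant figure)
Yellow → ×10^4 multiplier
28 × 10000 = 280000 Ω

280000 Ω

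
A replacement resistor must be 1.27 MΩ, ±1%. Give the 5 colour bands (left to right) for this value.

brown, red, violet, yellow, brown

1270000 Ω = 127 × 10^4.
1 → brown
2 → red
7 → violet
Multiplier 10^4 → yellow.
±1% tolerance → brown.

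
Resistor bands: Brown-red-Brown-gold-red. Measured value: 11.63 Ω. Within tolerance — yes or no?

no

Brown → 1 (first significant figure)
Red → 2 (second significant figure)
Brown → 1 (third significant figure)
Gold → ×0.1 multiplier
Red → ±2% tolerance
121 × 0.1 = 12.1 Ω
Allowed range: 11.858 Ω to 12.342 Ω.
11.63 Ω lies outside that range.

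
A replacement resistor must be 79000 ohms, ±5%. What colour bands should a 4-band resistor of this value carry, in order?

violet, white, orange, gold

79000 Ω = 79 × 10^3.
7 → violet
9 → white
Multiplier 10^3 → orange.
±5% tolerance → gold.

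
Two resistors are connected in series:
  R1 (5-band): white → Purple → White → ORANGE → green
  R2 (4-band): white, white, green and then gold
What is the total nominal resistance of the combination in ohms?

R1: white, violet, white → 979; orange ×10^3 → 979000 Ω.
R2: white, white → 99; green ×10^5 → 9900000 Ω.
Series: 979000 + 9900000 = 10879000 Ω.

10879000 Ω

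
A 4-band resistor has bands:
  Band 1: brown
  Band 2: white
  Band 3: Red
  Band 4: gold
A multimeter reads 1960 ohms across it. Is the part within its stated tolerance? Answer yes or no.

Brown → 1 (first significant figure)
White → 9 (second significant figure)
Red → ×10^2 multiplier
Gold → ±5% tolerance
19 × 100 = 1900 Ω
Allowed range: 1805 Ω to 1995 Ω.
1960 ohms lies inside that range.

yes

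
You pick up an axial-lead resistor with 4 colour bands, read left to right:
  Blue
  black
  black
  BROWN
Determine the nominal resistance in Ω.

Blue → 6 (first significant figure)
Black → 0 (second significant figure)
Black → ×1 multiplier
60 × 1 = 60 Ω

60 Ω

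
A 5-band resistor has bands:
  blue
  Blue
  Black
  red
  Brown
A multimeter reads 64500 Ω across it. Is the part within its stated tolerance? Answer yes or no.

Blue → 6 (first significant figure)
Blue → 6 (second significant figure)
Black → 0 (third significant figure)
Red → ×10^2 multiplier
Brown → ±1% tolerance
660 × 100 = 66000 Ω
Allowed range: 65340 Ω to 66660 Ω.
64500 Ω lies outside that range.

no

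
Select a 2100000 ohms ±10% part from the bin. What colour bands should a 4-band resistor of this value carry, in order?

2100000 Ω = 21 × 10^5.
2 → red
1 → brown
Multiplier 10^5 → green.
±10% tolerance → silver.

red, brown, green, silver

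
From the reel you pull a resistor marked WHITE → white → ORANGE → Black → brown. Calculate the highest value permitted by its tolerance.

White → 9 (first significant figure)
White → 9 (second significant figure)
Orange → 3 (third significant figure)
Black → ×1 multiplier
Brown → ±1% tolerance
993 × 1 = 993 Ω
Highest = 993 × (1 + 1/100) = 1002.93 Ω.

1002.93 Ω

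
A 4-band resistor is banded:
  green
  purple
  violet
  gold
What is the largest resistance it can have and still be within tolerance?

Green → 5 (first significant figure)
Violet → 7 (second significant figure)
Violet → ×10^7 multiplier
Gold → ±5% tolerance
57 × 10000000 = 570000000 Ω
Largest = 570000000 × (1 + 5/100) = 598500000 Ω.

598500000 Ω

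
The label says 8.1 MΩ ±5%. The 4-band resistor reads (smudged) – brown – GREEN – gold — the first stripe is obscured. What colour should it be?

8100000 Ω = 81 × 10^5.
The first band gives digit 8 of the significand, and 8 is grey.

grey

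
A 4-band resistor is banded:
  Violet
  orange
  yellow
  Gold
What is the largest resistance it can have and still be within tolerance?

Violet → 7 (first significant figure)
Orange → 3 (second significant figure)
Yellow → ×10^4 multiplier
Gold → ±5% tolerance
73 × 10000 = 730000 Ω
Largest = 730000 × (1 + 5/100) = 766500 Ω.

766500 Ω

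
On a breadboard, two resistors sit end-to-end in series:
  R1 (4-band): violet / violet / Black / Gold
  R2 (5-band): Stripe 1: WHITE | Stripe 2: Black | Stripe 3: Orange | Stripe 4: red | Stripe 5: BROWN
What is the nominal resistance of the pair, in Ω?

R1: violet, violet → 77; black ×1 → 77 Ω.
R2: white, black, orange → 903; red ×10^2 → 90300 Ω.
Series: 77 + 90300 = 90377 Ω.

90377 Ω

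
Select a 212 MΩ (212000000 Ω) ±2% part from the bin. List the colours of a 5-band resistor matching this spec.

red, brown, red, blue, red

212000000 Ω = 212 × 10^6.
2 → red
1 → brown
2 → red
Multiplier 10^6 → blue.
±2% tolerance → red.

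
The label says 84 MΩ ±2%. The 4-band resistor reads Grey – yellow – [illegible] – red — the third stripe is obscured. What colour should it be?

84000000 Ω = 84 × 10^6.
The third band is the multiplier, 10^6, which is blue.

blue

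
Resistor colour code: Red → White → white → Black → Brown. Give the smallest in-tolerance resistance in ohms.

Red → 2 (first significant figure)
White → 9 (second significant figure)
White → 9 (third significant figure)
Black → ×1 multiplier
Brown → ±1% tolerance
299 × 1 = 299 Ω
Smallest = 299 × (1 − 1/100) = 296.01 Ω.

296.01 Ω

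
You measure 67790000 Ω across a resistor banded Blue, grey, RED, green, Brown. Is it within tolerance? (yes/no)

yes

Blue → 6 (first significant figure)
Grey → 8 (second significant figure)
Red → 2 (third significant figure)
Green → ×10^5 multiplier
Brown → ±1% tolerance
682 × 100000 = 68200000 Ω
Allowed range: 67518000 Ω to 68882000 Ω.
67790000 Ω lies inside that range.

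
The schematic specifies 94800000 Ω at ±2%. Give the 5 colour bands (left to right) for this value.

94800000 Ω = 948 × 10^5.
9 → white
4 → yellow
8 → grey
Multiplier 10^5 → green.
±2% tolerance → red.

white, yellow, grey, green, red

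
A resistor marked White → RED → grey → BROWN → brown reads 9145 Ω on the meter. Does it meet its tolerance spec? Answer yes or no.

no

White → 9 (first significant figure)
Red → 2 (second significant figure)
Grey → 8 (third significant figure)
Brown → ×10 multiplier
Brown → ±1% tolerance
928 × 10 = 9280 Ω
Allowed range: 9187.2 Ω to 9372.8 Ω.
9145 Ω lies outside that range.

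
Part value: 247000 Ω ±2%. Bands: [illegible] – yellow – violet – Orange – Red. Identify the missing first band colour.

red

247000 Ω = 247 × 10^3.
The first band gives digit 2 of the significand, and 2 is red.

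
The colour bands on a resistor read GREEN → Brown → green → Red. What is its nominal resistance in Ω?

5100000 Ω

Green → 5 (first significant figure)
Brown → 1 (second significant figure)
Green → ×10^5 multiplier
51 × 100000 = 5100000 Ω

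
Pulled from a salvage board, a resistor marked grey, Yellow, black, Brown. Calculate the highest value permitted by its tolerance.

Grey → 8 (first significant figure)
Yellow → 4 (second significant figure)
Black → ×1 multiplier
Brown → ±1% tolerance
84 × 1 = 84 Ω
Highest = 84 × (1 + 1/100) = 84.84 Ω.

84.84 Ω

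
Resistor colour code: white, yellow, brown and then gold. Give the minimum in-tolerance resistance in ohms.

893 Ω

White → 9 (first significant figure)
Yellow → 4 (second significant figure)
Brown → ×10 multiplier
Gold → ±5% tolerance
94 × 10 = 940 Ω
Minimum = 940 × (1 − 5/100) = 893 Ω.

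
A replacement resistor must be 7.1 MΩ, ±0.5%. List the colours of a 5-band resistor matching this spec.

violet, brown, black, yellow, green

7100000 Ω = 710 × 10^4.
7 → violet
1 → brown
0 → black
Multiplier 10^4 → yellow.
±0.5% tolerance → green.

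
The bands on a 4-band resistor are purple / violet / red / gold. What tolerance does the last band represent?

The last band, gold, is the tolerance band.
Gold corresponds to ±5%.

±5%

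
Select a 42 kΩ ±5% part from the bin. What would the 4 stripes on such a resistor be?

42000 Ω = 42 × 10^3.
4 → yellow
2 → red
Multiplier 10^3 → orange.
±5% tolerance → gold.

yellow, red, orange, gold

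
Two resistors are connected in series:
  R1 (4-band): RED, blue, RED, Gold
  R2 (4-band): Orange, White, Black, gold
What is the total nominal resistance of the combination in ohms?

2639 Ω

R1: red, blue → 26; red ×10^2 → 2600 Ω.
R2: orange, white → 39; black ×1 → 39 Ω.
Series: 2600 + 39 = 2639 Ω.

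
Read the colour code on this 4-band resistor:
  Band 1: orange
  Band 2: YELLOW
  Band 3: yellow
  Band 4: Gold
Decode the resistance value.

340000 Ω

Orange → 3 (first significant figure)
Yellow → 4 (second significant figure)
Yellow → ×10^4 multiplier
34 × 10000 = 340000 Ω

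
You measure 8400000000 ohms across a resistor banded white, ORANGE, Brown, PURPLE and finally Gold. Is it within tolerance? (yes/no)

no

White → 9 (first significant figure)
Orange → 3 (second significant figure)
Brown → 1 (third significant figure)
Violet → ×10^7 multiplier
Gold → ±5% tolerance
931 × 10000000 = 9310000000 Ω
Allowed range: 8844500000 Ω to 9775500000 Ω.
8400000000 ohms lies outside that range.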